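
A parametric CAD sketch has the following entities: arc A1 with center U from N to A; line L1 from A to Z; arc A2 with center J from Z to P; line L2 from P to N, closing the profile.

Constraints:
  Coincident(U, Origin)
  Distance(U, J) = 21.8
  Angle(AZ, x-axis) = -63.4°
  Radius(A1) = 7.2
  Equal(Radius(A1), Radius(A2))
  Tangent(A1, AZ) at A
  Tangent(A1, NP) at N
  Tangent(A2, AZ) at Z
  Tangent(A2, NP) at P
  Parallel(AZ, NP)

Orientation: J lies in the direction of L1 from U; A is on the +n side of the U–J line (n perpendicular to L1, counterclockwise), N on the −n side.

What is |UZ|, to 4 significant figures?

22.96

The slot axis is L1's direction at -63.4°, so u = (cos -63.4°, sin -63.4°) = (0.4478, -0.8942) and n = (−sin -63.4°, cos -63.4°) = (0.8942, 0.4478). U is at the origin and J lies 21.8 along u from U, so J = 21.8·u = (9.761, -19.49). Tangency of A1 to both parallel lines with radius 7.2 puts A and N at U ± 7.2·n: A = (6.438, 3.224), N = (-6.438, -3.224). Equal radii place Z and P the same way about J: Z = J + 7.2·n = (16.20, -16.27), P = J − 7.2·n = (3.323, -22.72). Then |UZ| = |Z − U| = 22.96.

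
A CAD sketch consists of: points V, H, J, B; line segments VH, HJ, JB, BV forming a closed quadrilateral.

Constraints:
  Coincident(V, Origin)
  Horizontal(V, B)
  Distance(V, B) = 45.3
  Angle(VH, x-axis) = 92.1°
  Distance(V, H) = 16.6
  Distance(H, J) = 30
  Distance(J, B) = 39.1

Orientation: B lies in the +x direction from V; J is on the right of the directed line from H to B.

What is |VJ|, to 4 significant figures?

14.58

Checks: |HJ| = 30.00 ✓; |JB| = 39.10 ✓.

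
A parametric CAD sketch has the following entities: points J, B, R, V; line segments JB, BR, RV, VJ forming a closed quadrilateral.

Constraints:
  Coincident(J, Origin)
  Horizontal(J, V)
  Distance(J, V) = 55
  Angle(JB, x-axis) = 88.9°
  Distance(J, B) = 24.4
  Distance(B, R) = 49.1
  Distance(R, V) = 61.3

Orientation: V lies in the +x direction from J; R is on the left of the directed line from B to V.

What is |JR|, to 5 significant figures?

68.504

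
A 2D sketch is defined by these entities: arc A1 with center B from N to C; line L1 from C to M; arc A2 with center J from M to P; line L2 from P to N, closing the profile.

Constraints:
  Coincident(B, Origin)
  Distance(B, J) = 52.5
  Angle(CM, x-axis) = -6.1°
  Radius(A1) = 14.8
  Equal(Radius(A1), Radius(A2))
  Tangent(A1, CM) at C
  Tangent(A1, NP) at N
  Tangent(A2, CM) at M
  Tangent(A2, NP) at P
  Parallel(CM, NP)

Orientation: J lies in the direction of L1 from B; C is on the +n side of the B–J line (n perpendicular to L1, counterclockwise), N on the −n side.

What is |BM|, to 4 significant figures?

54.55

Tangency of A1 to both parallel lines with radius 14.8 puts C and N at B ± 14.8·n: C = (1.573, 14.72), N = (-1.573, -14.72). Equal radii place M and P the same way about J: M = J + 14.8·n = (53.78, 9.137), P = J − 14.8·n = (50.63, -20.30). Then |BM| = |M − B| = 54.55.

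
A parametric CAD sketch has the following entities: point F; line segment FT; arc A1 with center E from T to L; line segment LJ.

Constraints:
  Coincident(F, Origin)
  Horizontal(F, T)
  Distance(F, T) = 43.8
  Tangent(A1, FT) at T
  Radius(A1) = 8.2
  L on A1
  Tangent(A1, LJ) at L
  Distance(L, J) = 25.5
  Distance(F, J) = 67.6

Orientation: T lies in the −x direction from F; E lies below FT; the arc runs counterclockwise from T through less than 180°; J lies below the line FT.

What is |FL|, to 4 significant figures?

51.59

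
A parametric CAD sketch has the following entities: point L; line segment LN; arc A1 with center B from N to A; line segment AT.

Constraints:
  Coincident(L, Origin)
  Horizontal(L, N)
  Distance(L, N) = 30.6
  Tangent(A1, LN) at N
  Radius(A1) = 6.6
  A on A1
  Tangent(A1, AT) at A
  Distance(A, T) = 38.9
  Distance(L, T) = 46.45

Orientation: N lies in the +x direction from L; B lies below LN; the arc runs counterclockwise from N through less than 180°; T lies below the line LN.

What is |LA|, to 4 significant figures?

24.70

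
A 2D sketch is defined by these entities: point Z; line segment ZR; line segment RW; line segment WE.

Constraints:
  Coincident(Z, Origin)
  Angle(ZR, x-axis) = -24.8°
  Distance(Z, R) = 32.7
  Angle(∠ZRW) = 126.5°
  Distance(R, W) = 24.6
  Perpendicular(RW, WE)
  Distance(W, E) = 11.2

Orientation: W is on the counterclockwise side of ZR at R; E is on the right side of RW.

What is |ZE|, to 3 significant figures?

57.8

Z is at the origin; ZR runs at -24.8° with length 32.7, so R = 32.7·(cos -24.8°, sin -24.8°) = (29.7, -13.7). ∠ZRW = 126.5°, so RW runs at -24.8° + (180° − 126.5°) = 28.7° from the x-axis; with |RW| = 24.6, W = R + 24.6·(cos 28.7°, sin 28.7°) = (51.3, -1.90). RW is perpendicular to WE; with |WE| = 11.2 on the right of RW, E = W + 11.2·(0.480, -0.877) = (56.6, -11.7). Then |ZE| = |E − Z| = 57.8.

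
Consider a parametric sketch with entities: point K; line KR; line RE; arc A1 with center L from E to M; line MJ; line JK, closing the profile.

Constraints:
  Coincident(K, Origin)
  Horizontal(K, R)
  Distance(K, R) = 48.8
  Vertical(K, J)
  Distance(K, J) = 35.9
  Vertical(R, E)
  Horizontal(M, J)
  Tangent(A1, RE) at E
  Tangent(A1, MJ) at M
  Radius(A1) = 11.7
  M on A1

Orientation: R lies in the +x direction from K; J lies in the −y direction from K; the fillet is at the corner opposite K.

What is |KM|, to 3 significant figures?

51.6

K is at the origin; KR is horizontal with |KR| = 48.8 and R on the +x side, so R = (48.8, 0.00). KJ is vertical with |KJ| = 35.9 and J on the −y side, so J = (0.00, -35.9). The virtual corner opposite K is at (48.8, -35.9). A1 meets RE tangentially, so LE is at right angles to RE and A1 meets MJ tangentially, so LM is at right angles to MJ, with radius 11.7, so the center L sits 11.7 in from both sides at L = (37.1, -24.2). That places the tangent points at E = (48.8, -24.2) on RE and M = (37.1, -35.9) on MJ. Then |KM| = |M − K| = 51.6.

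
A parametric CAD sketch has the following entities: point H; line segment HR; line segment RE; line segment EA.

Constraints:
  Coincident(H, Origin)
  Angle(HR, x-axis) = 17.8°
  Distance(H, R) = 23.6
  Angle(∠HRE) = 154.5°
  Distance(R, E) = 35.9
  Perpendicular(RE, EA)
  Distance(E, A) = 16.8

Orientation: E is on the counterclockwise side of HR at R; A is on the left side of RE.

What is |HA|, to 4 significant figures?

57.59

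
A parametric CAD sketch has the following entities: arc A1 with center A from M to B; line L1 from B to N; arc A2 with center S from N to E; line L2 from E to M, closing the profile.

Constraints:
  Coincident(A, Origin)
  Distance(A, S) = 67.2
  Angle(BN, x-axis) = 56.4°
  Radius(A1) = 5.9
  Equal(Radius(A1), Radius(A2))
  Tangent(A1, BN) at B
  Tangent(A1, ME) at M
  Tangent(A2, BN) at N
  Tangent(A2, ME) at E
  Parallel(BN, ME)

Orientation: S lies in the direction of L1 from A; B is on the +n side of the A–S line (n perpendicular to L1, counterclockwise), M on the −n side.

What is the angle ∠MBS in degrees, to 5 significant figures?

84.982°

The slot axis is L1's direction at 56.4°, so u = (cos 56.4°, sin 56.4°) = (0.55339, 0.83292) and n = (−sin 56.4°, cos 56.4°) = (-0.83292, 0.55339). A is at the origin and S lies 67.2 along u from A, so S = 67.2·u = (37.188, 55.972). Tangency of A1 to both parallel lines with radius 5.9 puts B and M at A ± 5.9·n: B = (-4.9142, 3.2650), M = (4.9142, -3.2650). Then cos ∠MBS = BM·BS / (|BM||BS|), giving 84.982°.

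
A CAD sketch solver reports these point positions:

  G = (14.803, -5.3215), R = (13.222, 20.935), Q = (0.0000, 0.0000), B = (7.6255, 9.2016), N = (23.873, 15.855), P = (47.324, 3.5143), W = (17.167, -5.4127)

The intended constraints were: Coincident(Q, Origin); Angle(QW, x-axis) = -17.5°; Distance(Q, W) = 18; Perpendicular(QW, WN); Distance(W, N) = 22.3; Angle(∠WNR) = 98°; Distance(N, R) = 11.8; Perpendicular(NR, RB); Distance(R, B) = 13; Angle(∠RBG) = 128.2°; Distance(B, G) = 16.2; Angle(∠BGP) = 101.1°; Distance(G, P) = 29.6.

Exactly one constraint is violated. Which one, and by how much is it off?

Distance(G, P) = 29.6 — off by 4.10.

Q = (0.00, 0.00) ✓; QW at -17.50° ✓; |QW| = 18.00 ✓; ∠(QW, WN) = 90.00° ✓; |WN| = 22.30 ✓; ∠WNR = 98.00° ✓; |NR| = 11.80 ✓; ∠(NR, RB) = 90.00° ✓; |RB| = 13.00 ✓; ∠RBG = 128.2° ✓; |BG| = 16.20 ✓; ∠BGP = 101.1° ✓; |GP| = 33.70 ✗.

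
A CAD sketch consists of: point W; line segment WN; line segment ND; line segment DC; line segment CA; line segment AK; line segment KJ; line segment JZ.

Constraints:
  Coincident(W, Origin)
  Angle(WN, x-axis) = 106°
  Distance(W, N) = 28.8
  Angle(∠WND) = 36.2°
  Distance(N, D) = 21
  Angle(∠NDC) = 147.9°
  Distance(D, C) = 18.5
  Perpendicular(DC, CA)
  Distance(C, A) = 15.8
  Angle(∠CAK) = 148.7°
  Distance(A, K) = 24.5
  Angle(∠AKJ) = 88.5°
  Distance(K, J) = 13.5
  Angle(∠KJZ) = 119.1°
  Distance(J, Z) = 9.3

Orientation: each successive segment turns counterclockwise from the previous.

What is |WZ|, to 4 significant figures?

17.35

W is at the origin; WN runs at 106.0° with length 28.8, so N = (-7.938, 27.68). ∠WND = 36.2° gives ND at -110.2° from the x-axis; with |ND| = 21.0, D = (-15.19, 7.976). ∠NDC = 147.9° gives DC at -78.10° from the x-axis; with |DC| = 18.5, C = (-11.37, -10.13). DC ⟂ CA, so CA runs at 11.90°; with |CA| = 15.8, A = (4.086, -6.868). ∠CAK = 148.7° gives AK at 43.20° from the x-axis; with |AK| = 24.5, K = (21.95, 9.903). ∠AKJ = 88.5° gives KJ at 134.7° from the x-axis; with |KJ| = 13.5, J = (12.45, 19.50). ∠KJZ = 119.1° gives JZ at -164.4° from the x-axis; with |JZ| = 9.3, Z = (3.492, 17.00). Then |WZ| = |Z − W| = 17.35.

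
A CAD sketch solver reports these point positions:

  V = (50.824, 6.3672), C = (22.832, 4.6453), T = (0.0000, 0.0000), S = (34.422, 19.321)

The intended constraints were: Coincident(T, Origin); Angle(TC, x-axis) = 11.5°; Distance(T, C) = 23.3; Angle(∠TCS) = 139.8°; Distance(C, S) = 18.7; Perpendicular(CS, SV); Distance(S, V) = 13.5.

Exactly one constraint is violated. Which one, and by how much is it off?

Distance(S, V) = 13.5 — off by 7.40.

T = (0.00, 0.00) ✓; TC at 11.50° ✓; |TC| = 23.30 ✓; ∠TCS = 139.8° ✓; |CS| = 18.70 ✓; ∠(CS, SV) = 90.00° ✓; |SV| = 20.90 ✗.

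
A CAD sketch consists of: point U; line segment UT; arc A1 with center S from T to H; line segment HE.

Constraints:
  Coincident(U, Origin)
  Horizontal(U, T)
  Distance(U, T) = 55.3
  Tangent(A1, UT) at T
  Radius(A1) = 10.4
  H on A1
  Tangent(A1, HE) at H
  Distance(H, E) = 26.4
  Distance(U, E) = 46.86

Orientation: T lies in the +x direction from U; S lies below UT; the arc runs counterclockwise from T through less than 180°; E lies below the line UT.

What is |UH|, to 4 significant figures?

46.16

U is at the origin; UT is horizontal with |UT| = 55.3 and T on the +x side, so T = (55.30, 0.000). The tangent condition forces ST to be normal to UT, so S = T + (0, -10.4) = (55.30, -10.40). Since SH ⟂ HE (tangency), |SE| = √(10.4² + 26.4²) = 28.37 regardless of where H sits on A1. So E lies on both circle(U, 46.86) and circle(S, 28.37); the below-UT intersection is E = (35.44, -30.66). H is the foot of the tangent from E: H = (45.72, -6.348).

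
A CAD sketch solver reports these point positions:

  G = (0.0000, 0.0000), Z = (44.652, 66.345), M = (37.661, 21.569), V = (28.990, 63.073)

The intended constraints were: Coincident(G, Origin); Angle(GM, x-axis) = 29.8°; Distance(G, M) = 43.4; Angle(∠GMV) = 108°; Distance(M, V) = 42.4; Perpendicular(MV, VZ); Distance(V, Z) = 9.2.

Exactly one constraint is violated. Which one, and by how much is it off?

Distance(V, Z) = 9.2 — off by 6.80.

G = (0.00, 0.00) ✓; GM at 29.80° ✓; |GM| = 43.40 ✓; ∠GMV = 108.0° ✓; |MV| = 42.40 ✓; ∠(MV, VZ) = 90.00° ✓; |VZ| = 16.00 ✗.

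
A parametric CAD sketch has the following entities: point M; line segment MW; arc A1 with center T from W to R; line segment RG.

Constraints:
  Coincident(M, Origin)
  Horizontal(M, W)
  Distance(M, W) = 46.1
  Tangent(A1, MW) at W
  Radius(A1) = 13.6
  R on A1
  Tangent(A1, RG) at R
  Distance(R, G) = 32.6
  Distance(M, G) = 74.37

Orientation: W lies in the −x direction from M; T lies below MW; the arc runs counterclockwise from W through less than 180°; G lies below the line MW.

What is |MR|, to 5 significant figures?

61.397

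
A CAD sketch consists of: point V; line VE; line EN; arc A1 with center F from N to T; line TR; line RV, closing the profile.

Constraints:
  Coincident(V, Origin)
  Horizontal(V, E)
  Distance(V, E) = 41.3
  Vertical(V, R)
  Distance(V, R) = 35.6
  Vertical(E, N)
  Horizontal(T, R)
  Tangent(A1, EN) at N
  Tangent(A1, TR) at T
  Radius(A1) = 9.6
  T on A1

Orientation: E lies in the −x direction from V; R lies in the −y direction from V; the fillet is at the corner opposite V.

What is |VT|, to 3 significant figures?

47.7

V is at the origin; VE is horizontal with |VE| = 41.3 and E on the −x side, so E = (-41.3, 0.00). V and R share the same x with |VR| = 35.6 and R on the −y side, so R = (0.00, -35.6). The virtual corner opposite V is at (-41.3, -35.6). Tangency of A1 to EN means the radius FN is perpendicular to EN and A1 meets TR tangentially, so FT is at right angles to TR, with radius 9.6, so the center F sits 9.6 in from both sides at F = (-31.7, -26.0). That places the tangent points at N = (-41.3, -26.0) on EN and T = (-31.7, -35.6) on TR. Then |VT| = |T − V| = 47.7.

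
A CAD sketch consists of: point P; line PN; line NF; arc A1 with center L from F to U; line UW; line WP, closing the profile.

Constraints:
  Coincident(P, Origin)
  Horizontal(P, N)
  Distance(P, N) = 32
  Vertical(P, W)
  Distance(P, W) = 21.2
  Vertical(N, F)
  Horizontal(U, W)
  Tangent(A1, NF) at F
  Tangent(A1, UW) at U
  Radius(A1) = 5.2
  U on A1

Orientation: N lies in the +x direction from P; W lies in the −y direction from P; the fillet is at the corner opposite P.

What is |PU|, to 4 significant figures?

34.17

P is at the origin; PN is horizontal with |PN| = 32.0 and N on the +x side, so N = (32.00, 0.000). PW is vertical with |PW| = 21.2 and W on the −y side, so W = (0.000, -21.20). The virtual corner opposite P is at (32.00, -21.20). A1 meets NF tangentially, so LF is at right angles to NF and since A1 is tangent to UW there, LU ⟂ UW, with radius 5.2, so the center L sits 5.2 in from both sides at L = (26.80, -16.00). That places the tangent points at F = (32.00, -16.00) on NF and U = (26.80, -21.20) on UW. Then |PU| = |U − P| = 34.17.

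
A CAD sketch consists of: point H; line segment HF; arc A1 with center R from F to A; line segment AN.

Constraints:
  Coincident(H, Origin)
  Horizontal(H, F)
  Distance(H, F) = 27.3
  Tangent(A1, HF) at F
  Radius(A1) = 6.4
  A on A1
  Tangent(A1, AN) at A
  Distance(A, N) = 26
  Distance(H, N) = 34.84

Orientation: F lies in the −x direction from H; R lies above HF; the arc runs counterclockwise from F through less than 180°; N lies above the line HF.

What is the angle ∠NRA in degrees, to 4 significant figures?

76.17°

H is at the origin; HF is horizontal with |HF| = 27.3 and F on the −x side, so F = (-27.30, 0.000). Since A1 is tangent to HF there, RF ⟂ HF, so R = F + (0, 6.4) = (-27.30, 6.400). Since RA ⟂ AN (tangency), |RN| = √(6.4² + 26.0²) = 26.78 regardless of where A sits on A1. So N lies on both circle(H, 34.84) and circle(R, 26.78); the above-HF intersection is N = (-16.28, 30.80). A is the foot of the tangent from N: A = (-21.01, 5.236).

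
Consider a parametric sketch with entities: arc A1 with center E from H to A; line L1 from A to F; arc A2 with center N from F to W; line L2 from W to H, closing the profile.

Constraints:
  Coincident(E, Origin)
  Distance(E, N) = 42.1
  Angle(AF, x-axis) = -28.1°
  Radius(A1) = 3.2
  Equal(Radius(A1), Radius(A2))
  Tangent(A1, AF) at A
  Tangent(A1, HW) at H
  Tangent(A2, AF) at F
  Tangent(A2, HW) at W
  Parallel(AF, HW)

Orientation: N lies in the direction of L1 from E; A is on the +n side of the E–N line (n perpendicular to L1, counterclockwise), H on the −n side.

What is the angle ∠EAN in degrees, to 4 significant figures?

85.65°

E is at the origin and N lies 42.1 along u from E, so N = 42.1·u = (37.14, -19.83). Tangency of A1 to both parallel lines with radius 3.2 puts A and H at E ± 3.2·n: A = (1.507, 2.823), H = (-1.507, -2.823). Then cos ∠EAN = AE·AN / (|AE||AN|), giving 85.65°.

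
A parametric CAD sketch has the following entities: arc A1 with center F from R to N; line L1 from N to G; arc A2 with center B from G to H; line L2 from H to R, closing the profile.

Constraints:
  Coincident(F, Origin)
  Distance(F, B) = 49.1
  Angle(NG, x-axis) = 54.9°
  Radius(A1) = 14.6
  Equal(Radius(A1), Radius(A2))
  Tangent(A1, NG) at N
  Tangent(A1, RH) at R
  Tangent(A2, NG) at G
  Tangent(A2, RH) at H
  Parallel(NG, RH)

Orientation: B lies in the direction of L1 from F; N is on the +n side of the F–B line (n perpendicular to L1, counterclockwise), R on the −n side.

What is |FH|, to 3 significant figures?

51.2

The slot axis is L1's direction at 54.9°, so u = (cos 54.9°, sin 54.9°) = (0.575, 0.818) and n = (−sin 54.9°, cos 54.9°) = (-0.818, 0.575). F is at the origin and B lies 49.1 along u from F, so B = 49.1·u = (28.2, 40.2). Tangency of A1 to both parallel lines with radius 14.6 puts N and R at F ± 14.6·n: N = (-11.9, 8.40), R = (11.9, -8.40). Equal radii place G and H the same way about B: G = B + 14.6·n = (16.3, 48.6), H = B − 14.6·n = (40.2, 31.8). Then |FH| = |H − F| = 51.2.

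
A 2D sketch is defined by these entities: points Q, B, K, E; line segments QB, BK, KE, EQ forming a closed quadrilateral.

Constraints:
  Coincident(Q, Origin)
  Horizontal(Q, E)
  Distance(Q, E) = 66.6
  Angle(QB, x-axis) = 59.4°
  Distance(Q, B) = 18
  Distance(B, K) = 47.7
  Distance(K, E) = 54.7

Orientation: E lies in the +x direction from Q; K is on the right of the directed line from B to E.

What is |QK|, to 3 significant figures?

37.3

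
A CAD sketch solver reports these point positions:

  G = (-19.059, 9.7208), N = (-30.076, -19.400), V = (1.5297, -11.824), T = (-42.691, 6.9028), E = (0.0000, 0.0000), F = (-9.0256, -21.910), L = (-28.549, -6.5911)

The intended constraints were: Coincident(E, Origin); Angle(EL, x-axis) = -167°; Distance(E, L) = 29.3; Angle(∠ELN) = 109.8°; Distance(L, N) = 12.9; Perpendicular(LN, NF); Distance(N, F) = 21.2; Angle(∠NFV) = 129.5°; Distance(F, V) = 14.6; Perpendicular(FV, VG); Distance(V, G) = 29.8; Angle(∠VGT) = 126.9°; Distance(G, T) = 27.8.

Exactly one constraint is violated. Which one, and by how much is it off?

Distance(G, T) = 27.8 — off by 4.00.

E = (0.00, 0.00) ✓; EL at -167.0° ✓; |EL| = 29.30 ✓; ∠ELN = 109.8° ✓; |LN| = 12.90 ✓; ∠(LN, NF) = 90.00° ✓; |NF| = 21.20 ✓; ∠NFV = 129.5° ✓; |FV| = 14.60 ✓; ∠(FV, VG) = 90.00° ✓; |VG| = 29.80 ✓; ∠VGT = 126.9° ✓; |GT| = 23.80 ✗.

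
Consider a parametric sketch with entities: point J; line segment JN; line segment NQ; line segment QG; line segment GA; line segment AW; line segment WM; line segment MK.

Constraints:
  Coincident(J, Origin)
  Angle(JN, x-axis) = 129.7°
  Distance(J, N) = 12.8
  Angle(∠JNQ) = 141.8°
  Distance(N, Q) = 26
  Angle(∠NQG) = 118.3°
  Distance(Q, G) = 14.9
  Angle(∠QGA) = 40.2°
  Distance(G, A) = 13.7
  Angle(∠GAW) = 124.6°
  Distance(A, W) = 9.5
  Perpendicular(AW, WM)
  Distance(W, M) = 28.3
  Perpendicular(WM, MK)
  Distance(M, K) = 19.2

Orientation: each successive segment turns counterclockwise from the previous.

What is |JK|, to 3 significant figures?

60.2

J is at the origin; JN runs at 129.7° with length 12.8, so N = (-8.18, 9.85). ∠JNQ = 141.8° gives NQ at 168° from the x-axis; with |NQ| = 26.0, Q = (-33.6, 15.3). ∠NQG = 118.3° gives QG at -130° from the x-axis; with |QG| = 14.9, G = (-43.3, 3.95). ∠QGA = 40.2° gives GA at 9.40° from the x-axis; with |GA| = 13.7, A = (-29.7, 6.19). ∠GAW = 124.6° gives AW at 64.8° from the x-axis; with |AW| = 9.5, W = (-25.7, 14.8). AW ⟂ WM, so WM runs at 155°; with |WM| = 28.3, M = (-51.3, 26.8). The perpendicularity gives MK at right angles to WM, so MK runs at -115°; with |MK| = 19.2, K = (-59.5, 9.46). Then |JK| = |K − J| = 60.2.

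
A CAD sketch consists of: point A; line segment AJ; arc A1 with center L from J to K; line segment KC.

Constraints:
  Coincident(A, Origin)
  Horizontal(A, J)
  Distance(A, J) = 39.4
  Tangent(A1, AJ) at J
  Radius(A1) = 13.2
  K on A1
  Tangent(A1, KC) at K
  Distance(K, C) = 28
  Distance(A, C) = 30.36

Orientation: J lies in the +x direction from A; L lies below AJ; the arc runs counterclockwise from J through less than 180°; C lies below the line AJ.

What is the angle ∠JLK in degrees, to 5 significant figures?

53.455°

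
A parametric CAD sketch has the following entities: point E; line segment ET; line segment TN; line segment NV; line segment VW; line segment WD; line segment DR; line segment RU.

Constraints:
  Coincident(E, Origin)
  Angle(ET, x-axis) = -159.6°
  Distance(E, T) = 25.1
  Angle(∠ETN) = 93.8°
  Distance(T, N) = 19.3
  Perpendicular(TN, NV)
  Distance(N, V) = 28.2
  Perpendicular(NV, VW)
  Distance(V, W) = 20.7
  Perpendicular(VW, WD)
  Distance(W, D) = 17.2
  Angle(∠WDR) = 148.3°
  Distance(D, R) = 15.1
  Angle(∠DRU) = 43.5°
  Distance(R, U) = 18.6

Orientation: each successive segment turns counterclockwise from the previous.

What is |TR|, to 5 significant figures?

6.7907

E is at the origin; ET runs at -159.6° with length 25.1, so T = (-23.526, -8.7492). ∠ETN = 93.8° gives TN at -73.400° from the x-axis; with |TN| = 19.3, N = (-18.012, -27.245). TN is perpendicular to NV, so NV runs at 16.600°; with |NV| = 28.2, V = (9.0127, -19.188). The perpendicularity gives VW at right angles to NV, so VW runs at 106.60°; with |VW| = 20.7, W = (3.0990, 0.64891). The perpendicularity gives WD at right angles to VW, so WD runs at -163.40°; with |WD| = 17.2, D = (-13.384, -4.2649). ∠WDR = 148.3° gives DR at -131.70° from the x-axis; with |DR| = 15.1, R = (-23.429, -15.539). Then |TR| = |R − T| = 6.7907.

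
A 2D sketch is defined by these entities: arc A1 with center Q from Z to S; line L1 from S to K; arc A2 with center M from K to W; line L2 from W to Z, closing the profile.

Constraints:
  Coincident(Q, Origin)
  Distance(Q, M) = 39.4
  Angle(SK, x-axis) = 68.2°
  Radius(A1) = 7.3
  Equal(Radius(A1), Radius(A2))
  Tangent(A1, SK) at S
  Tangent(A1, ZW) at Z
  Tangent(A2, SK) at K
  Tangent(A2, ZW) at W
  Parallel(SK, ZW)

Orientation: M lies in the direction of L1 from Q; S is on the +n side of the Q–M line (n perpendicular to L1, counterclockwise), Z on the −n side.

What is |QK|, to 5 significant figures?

40.071

The slot axis is L1's direction at 68.2°, so u = (cos 68.2°, sin 68.2°) = (0.37137, 0.92849) and n = (−sin 68.2°, cos 68.2°) = (-0.92849, 0.37137). Q is at the origin and M lies 39.4 along u from Q, so M = 39.4·u = (14.632, 36.582). Tangency of A1 to both parallel lines with radius 7.3 puts S and Z at Q ± 7.3·n: S = (-6.7779, 2.7110), Z = (6.7779, -2.7110). Equal radii place K and W the same way about M: K = M + 7.3·n = (7.8539, 39.293), W = M − 7.3·n = (21.410, 33.871). Then |QK| = |K − Q| = 40.071.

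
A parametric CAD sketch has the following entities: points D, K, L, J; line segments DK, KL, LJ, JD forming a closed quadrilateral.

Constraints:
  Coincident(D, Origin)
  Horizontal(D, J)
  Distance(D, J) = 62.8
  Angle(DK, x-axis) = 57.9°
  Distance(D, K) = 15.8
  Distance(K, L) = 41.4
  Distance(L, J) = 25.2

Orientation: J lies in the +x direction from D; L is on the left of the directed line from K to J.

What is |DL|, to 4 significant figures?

53.42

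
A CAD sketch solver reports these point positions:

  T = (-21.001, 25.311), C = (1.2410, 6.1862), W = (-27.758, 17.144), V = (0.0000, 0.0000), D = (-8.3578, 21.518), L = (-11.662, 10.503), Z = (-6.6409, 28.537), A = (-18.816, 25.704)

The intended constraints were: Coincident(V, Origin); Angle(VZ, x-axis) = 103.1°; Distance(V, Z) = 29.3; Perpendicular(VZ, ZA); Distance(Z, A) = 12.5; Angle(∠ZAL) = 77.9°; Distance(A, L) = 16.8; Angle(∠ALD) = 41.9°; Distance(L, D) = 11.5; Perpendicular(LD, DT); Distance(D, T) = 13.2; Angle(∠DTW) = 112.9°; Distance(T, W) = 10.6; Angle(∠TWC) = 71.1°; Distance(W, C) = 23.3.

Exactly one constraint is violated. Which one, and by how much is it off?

Distance(W, C) = 23.3 — off by 7.70.

V = (0.00, 0.00) ✓; VZ at 103.1° ✓; |VZ| = 29.30 ✓; ∠(VZ, ZA) = 90.00° ✓; |ZA| = 12.50 ✓; ∠ZAL = 77.90° ✓; |AL| = 16.80 ✓; ∠ALD = 41.90° ✓; |LD| = 11.50 ✓; ∠(LD, DT) = 90.00° ✓; |DT| = 13.20 ✓; ∠DTW = 112.9° ✓; |TW| = 10.60 ✓; ∠TWC = 71.10° ✓; |WC| = 31.00 ✗.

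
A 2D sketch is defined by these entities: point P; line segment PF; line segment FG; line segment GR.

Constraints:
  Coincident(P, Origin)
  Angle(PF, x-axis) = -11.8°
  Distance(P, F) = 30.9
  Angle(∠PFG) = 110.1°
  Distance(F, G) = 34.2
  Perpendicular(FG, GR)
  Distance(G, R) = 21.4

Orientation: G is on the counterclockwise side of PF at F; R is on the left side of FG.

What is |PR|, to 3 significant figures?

45.5

P is at the origin; PF runs at -11.8° with length 30.9, so F = 30.9·(cos -11.8°, sin -11.8°) = (30.2, -6.32). ∠PFG = 110.1°, so FG runs at -11.8° + (180° − 110.1°) = 58.1° from the x-axis; with |FG| = 34.2, G = F + 34.2·(cos 58.1°, sin 58.1°) = (48.3, 22.7). FG is perpendicular to GR; with |GR| = 21.4 on the left of FG, R = G + 21.4·(-0.849, 0.528) = (30.2, 34.0). Then |PR| = |R − P| = 45.5.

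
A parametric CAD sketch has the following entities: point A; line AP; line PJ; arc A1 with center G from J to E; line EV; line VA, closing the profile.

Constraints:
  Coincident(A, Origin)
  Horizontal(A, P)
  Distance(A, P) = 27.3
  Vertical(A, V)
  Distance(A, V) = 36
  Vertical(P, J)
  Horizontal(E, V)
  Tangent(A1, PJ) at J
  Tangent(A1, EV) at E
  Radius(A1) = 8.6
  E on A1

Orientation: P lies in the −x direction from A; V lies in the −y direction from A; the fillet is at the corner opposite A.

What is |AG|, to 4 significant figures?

33.17

A and V share the same x with |AV| = 36.0 and V on the −y side, so V = (0.000, -36.00). The virtual corner opposite A is at (-27.30, -36.00). Tangency of A1 to PJ means the radius GJ is perpendicular to PJ and since A1 is tangent to EV there, GE ⟂ EV, with radius 8.6, so the center G sits 8.6 in from both sides at G = (-18.70, -27.40). Then |AG| = |G − A| = 33.17.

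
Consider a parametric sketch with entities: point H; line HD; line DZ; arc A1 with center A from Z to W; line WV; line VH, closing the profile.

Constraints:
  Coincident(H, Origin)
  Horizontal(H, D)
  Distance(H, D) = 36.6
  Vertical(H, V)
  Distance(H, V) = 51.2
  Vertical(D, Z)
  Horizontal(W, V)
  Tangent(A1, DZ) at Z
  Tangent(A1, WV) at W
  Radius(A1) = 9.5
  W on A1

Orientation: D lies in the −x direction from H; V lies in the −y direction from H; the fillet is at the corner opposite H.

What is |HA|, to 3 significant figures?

49.7

H is at the origin; H and D share the same y with |HD| = 36.6 and D on the −x side, so D = (-36.6, 0.00). H and V share the same x with |HV| = 51.2 and V on the −y side, so V = (0.00, -51.2). The virtual corner opposite H is at (-36.6, -51.2). A1 meets DZ tangentially, so AZ is at right angles to DZ and tangency of A1 to WV means the radius AW is perpendicular to WV, with radius 9.5, so the center A sits 9.5 in from both sides at A = (-27.1, -41.7). Then |HA| = |A − H| = 49.7.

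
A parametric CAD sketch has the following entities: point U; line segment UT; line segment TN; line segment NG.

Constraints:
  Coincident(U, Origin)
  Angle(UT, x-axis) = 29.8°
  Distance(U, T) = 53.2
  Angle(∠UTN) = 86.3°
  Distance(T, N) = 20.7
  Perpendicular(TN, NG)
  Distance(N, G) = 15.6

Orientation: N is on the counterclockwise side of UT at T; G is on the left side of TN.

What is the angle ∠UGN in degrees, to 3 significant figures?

155°

U is at the origin; UT runs at 29.8° with length 53.2, so T = 53.2·(cos 29.8°, sin 29.8°) = (46.2, 26.4). ∠UTN = 86.3°, so TN runs at 29.8° + (180° − 86.3°) = 124° from the x-axis; with |TN| = 20.7, N = T + 20.7·(cos 124°, sin 124°) = (34.7, 43.7). TN is perpendicular to NG; with |NG| = 15.6 on the left of TN, G = N + 15.6·(-0.834, -0.552) = (21.7, 35.1). Then cos ∠UGN = GU·GN / (|GU||GN|), giving 155°.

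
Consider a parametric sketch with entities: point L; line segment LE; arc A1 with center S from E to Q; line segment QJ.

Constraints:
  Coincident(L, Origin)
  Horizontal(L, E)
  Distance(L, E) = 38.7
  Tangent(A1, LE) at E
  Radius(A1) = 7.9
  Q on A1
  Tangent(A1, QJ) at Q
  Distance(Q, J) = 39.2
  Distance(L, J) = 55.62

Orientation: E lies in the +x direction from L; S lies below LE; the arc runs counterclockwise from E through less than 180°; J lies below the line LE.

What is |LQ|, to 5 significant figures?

31.754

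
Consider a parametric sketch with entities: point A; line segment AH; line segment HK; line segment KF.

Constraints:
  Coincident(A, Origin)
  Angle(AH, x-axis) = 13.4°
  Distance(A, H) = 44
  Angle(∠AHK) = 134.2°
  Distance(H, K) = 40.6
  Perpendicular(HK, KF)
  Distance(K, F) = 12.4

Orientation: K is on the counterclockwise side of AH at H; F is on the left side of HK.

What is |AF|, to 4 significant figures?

73.80

A is at the origin; AH runs at 13.4° with length 44.0, so H = 44.0·(cos 13.4°, sin 13.4°) = (42.80, 10.20). ∠AHK = 134.2°, so HK runs at 13.4° + (180° − 134.2°) = 59.20° from the x-axis; with |HK| = 40.6, K = H + 40.6·(cos 59.20°, sin 59.20°) = (63.59, 45.07). HK is perpendicular to KF; with |KF| = 12.4 on the left of HK, F = K + 12.4·(-0.8590, 0.5120) = (52.94, 51.42). Then |AF| = |F − A| = 73.80.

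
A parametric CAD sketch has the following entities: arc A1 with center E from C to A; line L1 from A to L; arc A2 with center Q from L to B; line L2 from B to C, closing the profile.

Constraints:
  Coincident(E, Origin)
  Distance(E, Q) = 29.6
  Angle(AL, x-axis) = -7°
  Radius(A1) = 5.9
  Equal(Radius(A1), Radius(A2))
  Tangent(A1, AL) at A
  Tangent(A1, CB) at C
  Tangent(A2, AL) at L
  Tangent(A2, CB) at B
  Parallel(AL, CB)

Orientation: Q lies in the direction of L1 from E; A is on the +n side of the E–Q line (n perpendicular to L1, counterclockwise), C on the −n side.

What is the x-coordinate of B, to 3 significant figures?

28.7

Tangency of A1 to both parallel lines with radius 5.9 puts A and C at E ± 5.9·n: A = (0.719, 5.86), C = (-0.719, -5.86). Equal radii place L and B the same way about Q: L = Q + 5.9·n = (30.1, 2.25), B = Q − 5.9·n = (28.7, -9.46). So B.x = 28.7.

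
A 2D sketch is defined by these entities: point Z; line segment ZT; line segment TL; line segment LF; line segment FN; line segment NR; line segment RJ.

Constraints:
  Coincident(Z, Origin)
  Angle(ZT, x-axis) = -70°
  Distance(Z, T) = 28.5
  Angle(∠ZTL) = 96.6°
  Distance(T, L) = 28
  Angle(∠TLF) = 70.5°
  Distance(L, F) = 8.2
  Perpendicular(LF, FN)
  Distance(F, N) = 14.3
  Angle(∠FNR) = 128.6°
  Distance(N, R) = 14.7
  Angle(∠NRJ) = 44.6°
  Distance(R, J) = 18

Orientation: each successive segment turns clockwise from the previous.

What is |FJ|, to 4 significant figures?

10.90

Z is at the origin; ZT runs at -70.0° with length 28.5, so T = (9.748, -26.78). ∠ZTL = 96.6° gives TL at -153.4° from the x-axis; with |TL| = 28.0, L = (-15.29, -39.32). ∠TLF = 70.5° gives LF at 97.10° from the x-axis; with |LF| = 8.2, F = (-16.30, -31.18). The perpendicularity gives FN at right angles to LF, so FN runs at 7.100°; with |FN| = 14.3, N = (-2.112, -29.41). ∠FNR = 128.6° gives NR at -44.30° from the x-axis; with |NR| = 14.7, R = (8.409, -39.68). ∠NRJ = 44.6° gives RJ at -179.7° from the x-axis; with |RJ| = 18.0, J = (-9.591, -39.77). Then |FJ| = |J − F| = 10.90.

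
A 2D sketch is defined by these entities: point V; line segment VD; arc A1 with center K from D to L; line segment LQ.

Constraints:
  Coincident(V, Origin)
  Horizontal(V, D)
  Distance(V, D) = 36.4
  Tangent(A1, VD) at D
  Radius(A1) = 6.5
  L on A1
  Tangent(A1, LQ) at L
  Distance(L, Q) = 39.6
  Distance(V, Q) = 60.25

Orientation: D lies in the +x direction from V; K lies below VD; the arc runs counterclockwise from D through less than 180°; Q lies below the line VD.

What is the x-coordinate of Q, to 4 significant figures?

38.20

Checks: |KL| = 6.500 ✓; ∠(KL, LQ) = 90.00° ✓; |LQ| = 39.60 ✓; |VQ| = 60.25 ✓.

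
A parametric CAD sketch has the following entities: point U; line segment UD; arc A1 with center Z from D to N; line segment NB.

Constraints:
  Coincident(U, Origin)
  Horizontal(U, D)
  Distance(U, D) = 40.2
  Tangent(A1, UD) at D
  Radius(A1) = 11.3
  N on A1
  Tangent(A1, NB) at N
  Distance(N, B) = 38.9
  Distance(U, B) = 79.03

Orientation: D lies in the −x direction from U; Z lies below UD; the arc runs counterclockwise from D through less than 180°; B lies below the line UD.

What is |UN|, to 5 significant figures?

50.771

Checks: |ZN| = 11.30 ✓; ∠(ZN, NB) = 90.00° ✓; |NB| = 38.90 ✓; |UB| = 79.03 ✓.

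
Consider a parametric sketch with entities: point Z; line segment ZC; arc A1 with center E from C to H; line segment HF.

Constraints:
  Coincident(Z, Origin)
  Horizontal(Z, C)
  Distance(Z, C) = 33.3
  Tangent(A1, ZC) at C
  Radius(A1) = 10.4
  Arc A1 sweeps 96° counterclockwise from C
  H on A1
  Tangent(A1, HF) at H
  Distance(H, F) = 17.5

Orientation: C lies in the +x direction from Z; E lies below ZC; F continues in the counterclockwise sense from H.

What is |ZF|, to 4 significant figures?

38.07

Z is at the origin; ZC is horizontal with |ZC| = 33.3 and C on the +x side, so C = (33.30, 0.000). Since A1 is tangent to ZC there, EC ⟂ ZC, so E = C + (0, -10.4) = (33.30, -10.40). On A1, C sits at bearing 90° from E; a 96° counterclockwise sweep puts H at bearing 186°, so H = E + 10.4·(cos 186°, sin 186°) = (22.96, -11.49). The tangent condition forces EH to be normal to HF, so HF runs along (−sin 186°, cos 186°); with |HF| = 17.5, F = (24.79, -28.89). Then |ZF| = |F − Z| = 38.07.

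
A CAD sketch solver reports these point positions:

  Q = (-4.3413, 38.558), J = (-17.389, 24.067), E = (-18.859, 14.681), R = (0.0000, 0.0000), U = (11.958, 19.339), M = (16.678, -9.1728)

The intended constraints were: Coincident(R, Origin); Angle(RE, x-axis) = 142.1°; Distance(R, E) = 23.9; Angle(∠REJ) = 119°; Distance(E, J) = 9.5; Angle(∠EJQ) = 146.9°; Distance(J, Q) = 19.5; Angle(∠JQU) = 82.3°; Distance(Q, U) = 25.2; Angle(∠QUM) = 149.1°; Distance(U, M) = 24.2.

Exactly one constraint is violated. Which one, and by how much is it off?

Distance(U, M) = 24.2 — off by 4.70.

R = (0.00, 0.00) ✓; RE at 142.1° ✓; |RE| = 23.90 ✓; ∠REJ = 119.0° ✓; |EJ| = 9.500 ✓; ∠EJQ = 146.9° ✓; |JQ| = 19.50 ✓; ∠JQU = 82.30° ✓; |QU| = 25.20 ✓; ∠QUM = 149.1° ✓; |UM| = 28.90 ✗.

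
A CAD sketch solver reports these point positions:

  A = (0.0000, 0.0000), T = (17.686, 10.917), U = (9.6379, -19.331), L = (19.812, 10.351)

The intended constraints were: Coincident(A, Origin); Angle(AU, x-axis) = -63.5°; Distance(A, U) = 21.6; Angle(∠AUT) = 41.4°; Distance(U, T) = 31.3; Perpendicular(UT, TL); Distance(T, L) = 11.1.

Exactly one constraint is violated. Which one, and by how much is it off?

Distance(T, L) = 11.1 — off by 8.90.

A = (0.00, 0.00) ✓; AU at -63.50° ✓; |AU| = 21.60 ✓; ∠AUT = 41.40° ✓; |UT| = 31.30 ✓; ∠(UT, TL) = 90.01° ✓; |TL| = 2.200 ✗.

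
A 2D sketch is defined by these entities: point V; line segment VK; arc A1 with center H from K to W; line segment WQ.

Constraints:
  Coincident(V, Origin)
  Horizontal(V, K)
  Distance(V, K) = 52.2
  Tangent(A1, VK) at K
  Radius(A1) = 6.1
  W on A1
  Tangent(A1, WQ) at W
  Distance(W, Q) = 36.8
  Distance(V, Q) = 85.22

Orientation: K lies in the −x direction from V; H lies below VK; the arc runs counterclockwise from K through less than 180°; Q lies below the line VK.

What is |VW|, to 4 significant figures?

57.16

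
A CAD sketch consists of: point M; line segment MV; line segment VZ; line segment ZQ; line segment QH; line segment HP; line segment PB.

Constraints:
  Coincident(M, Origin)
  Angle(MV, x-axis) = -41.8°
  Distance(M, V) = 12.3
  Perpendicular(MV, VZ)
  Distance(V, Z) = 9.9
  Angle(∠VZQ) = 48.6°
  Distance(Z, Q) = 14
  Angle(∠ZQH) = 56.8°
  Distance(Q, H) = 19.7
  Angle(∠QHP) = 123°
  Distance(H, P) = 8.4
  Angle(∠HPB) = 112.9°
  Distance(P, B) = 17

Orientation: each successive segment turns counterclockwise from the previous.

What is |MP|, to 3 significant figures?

27.1

∠ZQH = 56.8° gives QH at -57.2° from the x-axis; with |QH| = 19.7, H = (12.4, -17.3). ∠QHP = 123.0° gives HP at -0.200° from the x-axis; with |HP| = 8.4, P = (20.8, -17.3). Then |MP| = |P − M| = 27.1.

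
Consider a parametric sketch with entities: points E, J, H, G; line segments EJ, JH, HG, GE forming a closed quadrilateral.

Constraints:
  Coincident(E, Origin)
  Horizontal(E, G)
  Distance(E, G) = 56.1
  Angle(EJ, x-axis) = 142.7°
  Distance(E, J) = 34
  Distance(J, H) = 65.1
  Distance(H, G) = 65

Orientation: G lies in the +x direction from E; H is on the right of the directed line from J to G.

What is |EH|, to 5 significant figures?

37.346

Checks: E.y = 0.00, G.y = 0.00 ✓; |JH| = 65.10 ✓; |HG| = 65.00 ✓.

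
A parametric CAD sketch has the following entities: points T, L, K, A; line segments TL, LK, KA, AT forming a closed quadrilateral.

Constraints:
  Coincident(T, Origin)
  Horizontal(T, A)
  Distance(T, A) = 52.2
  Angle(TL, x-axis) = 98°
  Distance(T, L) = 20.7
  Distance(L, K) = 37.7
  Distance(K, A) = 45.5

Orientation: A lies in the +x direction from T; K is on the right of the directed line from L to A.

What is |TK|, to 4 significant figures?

17.80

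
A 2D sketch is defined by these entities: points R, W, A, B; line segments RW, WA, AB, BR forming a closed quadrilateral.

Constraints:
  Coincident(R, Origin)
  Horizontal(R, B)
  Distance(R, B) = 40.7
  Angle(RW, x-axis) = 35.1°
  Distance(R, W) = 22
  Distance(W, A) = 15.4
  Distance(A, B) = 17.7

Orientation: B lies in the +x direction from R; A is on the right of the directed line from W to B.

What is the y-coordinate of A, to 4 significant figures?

-1.881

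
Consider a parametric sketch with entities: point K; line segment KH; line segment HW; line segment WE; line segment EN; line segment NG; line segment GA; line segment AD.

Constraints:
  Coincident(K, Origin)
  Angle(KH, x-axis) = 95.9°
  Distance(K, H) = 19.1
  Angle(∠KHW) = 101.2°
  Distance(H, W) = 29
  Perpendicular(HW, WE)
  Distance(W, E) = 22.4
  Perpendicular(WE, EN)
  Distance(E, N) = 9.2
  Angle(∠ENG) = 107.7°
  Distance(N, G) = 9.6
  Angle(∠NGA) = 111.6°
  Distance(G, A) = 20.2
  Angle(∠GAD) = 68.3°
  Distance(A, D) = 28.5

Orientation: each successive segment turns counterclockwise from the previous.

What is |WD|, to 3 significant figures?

30.2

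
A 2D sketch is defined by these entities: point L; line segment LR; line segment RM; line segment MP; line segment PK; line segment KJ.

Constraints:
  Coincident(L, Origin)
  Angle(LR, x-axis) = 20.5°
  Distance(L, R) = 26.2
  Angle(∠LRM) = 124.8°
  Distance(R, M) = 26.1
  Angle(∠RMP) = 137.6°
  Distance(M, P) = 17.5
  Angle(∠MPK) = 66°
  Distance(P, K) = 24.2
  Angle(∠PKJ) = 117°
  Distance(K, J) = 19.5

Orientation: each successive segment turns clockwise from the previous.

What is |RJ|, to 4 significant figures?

9.283

L is at the origin; LR runs at 20.5° with length 26.2, so R = (24.54, 9.175). ∠LRM = 124.8° gives RM at -34.70° from the x-axis; with |RM| = 26.1, M = (46.00, -5.683). ∠RMP = 137.6° gives MP at -77.10° from the x-axis; with |MP| = 17.5, P = (49.91, -22.74). ∠MPK = 66.0° gives PK at 168.9° from the x-axis; with |PK| = 24.2, K = (26.16, -18.08). ∠PKJ = 117.0° gives KJ at 105.9° from the x-axis; with |KJ| = 19.5, J = (20.82, 0.6719). Then |RJ| = |J − R| = 9.283.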